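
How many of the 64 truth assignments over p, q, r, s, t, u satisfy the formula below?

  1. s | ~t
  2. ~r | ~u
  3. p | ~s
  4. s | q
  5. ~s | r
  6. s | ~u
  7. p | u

6

There are 2^6 = 64 truth assignments over (p, q, r, s, t, u).
Split on s. With s = 1, the clauses containing s are satisfied and ~s drops from the rest; 4 of the 2^5 = 32 assignments to the other variables satisfy what remains.
With s = 0, by the same count on the reduced clause set, 2 assignments work.
Total: 4 + 2 = 6.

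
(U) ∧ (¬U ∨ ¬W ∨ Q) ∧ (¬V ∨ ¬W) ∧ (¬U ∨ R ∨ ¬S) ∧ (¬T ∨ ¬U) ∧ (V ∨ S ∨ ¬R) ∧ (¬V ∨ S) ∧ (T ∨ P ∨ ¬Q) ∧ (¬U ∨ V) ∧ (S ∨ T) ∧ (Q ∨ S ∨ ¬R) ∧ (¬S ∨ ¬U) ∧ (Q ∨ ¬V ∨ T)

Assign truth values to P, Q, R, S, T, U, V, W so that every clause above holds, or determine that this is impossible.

(U) alone gives U = True.
(¬T) alone gives T = False.
(V) alone gives V = True.
(¬W) alone gives W = False.
(S) alone gives S = True.
Now (¬S) is unsatisfied and unit — conflict.

UNSATISFIABLE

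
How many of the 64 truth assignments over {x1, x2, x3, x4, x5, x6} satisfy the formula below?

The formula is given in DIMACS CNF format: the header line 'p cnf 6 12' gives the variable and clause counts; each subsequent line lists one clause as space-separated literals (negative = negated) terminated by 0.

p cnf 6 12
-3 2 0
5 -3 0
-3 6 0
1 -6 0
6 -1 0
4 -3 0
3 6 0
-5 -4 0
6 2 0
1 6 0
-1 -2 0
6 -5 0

3

There are 2^6 = 64 truth assignments over (x1, x2, x3, x4, x5, x6).
Split on x3. With x3 = True, the clauses containing x3 are satisfied and ¬x3 drops from the rest; 0 of the 2^5 = 32 assignments to the other variables satisfy what remains.
With x3 = False, by the same count on the reduced clause set, 3 assignments work.
Total: 0 + 3 = 3.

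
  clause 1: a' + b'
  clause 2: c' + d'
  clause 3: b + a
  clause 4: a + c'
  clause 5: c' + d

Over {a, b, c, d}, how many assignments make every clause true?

4

There are 2^4 = 16 truth assignments over (a, b, c, d).
Check each against the 5 clauses (columns in the order a, b, c, d):
  F F F F  ✗ fails (b + a)
  F F F T  ✗ fails (b + a)
  F F T F  ✗ fails (b + a)
  F F T T  ✗ fails (c' + d')
  F T F F  ✓ satisfies all
  F T F T  ✓ satisfies all
  F T T F  ✗ fails (a + c')
  F T T T  ✗ fails (c' + d')
  T F F F  ✓ satisfies all
  T F F T  ✓ satisfies all
  T F T F  ✗ fails (c' + d)
  T F T T  ✗ fails (c' + d')
  T T F F  ✗ fails (a' + b')
  T T F T  ✗ fails (a' + b')
  T T T F  ✗ fails (a' + b')
  T T T T  ✗ fails (a' + b')
4 of the 16 rows are models.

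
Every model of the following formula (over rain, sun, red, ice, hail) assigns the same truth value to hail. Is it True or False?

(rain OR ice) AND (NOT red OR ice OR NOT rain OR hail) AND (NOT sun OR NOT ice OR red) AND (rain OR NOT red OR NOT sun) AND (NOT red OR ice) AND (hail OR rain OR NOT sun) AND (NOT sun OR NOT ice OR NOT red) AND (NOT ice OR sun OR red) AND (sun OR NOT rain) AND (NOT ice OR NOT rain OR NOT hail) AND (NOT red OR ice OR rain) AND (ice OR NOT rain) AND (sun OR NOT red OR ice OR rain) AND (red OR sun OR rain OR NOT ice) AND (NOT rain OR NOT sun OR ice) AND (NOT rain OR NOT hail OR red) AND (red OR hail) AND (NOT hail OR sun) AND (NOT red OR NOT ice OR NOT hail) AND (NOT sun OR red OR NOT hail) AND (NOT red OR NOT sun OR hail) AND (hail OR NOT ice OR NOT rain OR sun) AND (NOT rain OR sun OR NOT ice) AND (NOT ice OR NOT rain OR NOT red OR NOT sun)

False

Suppose hail = true.
The clause (sun) is unit, so sun = true.
The clause (red) is unit, so red = true.
The clause (rain) is unit, so rain = true.
The clause (ice) is unit, so ice = true.
That conflicts with the unit clause (NOT ice).
So every satisfying assignment has hail = False.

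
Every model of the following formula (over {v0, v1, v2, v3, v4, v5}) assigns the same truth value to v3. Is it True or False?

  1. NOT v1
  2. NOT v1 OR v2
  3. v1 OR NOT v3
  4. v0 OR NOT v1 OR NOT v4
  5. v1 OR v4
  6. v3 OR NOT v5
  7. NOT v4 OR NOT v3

Suppose v3 = true.
From the singleton clause (NOT v1), v1 = false.
That conflicts with the unit clause (v1).
So every satisfying assignment has v3 = False.

False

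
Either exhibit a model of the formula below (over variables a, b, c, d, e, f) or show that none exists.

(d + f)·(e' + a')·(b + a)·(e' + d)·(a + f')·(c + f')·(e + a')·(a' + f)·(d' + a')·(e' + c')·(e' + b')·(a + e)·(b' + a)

Try d = 1.
(a') alone gives a = 0.
(b) alone gives b = 1.
But (b') is also a unit clause — contradiction.
Undo d and try d = 0.
(f) alone gives f = 1.
(e') alone gives e = 0.
(a) alone gives a = 1.
But (a') is also a unit clause — contradiction.
Neither d = 1 nor d = 0 works.

UNSATISFIABLE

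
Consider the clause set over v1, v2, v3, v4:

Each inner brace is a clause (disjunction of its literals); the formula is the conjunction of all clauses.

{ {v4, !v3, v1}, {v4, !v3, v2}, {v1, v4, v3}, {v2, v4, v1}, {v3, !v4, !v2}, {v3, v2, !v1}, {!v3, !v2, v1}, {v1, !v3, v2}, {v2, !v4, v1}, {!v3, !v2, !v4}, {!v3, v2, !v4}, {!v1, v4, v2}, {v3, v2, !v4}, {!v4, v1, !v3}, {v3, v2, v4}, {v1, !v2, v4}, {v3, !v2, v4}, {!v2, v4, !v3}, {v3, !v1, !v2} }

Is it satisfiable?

No, unsatisfiable

Suppose v4 = true.
Suppose v3 = true.
(!v2) alone gives v2 = false.
But (v2) is also a unit clause — contradiction.
Backtrack on v3: now try v3 = false.
(!v2) alone gives v2 = false.
But (v2) is also a unit clause — contradiction.
Either choice for v3 ends in contradiction.
Backtrack on v4: now try v4 = false.
Suppose v3 = false.
(v1) alone gives v1 = true.
(v2) alone gives v2 = true.
But (!v2) is also a unit clause — contradiction.
Backtrack on v3: now try v3 = true.
(v1) alone gives v1 = true.
(v2) alone gives v2 = true.
But (!v2) is also a unit clause — contradiction.
Either choice for v3 ends in contradiction.
Either choice for v4 ends in contradiction.
No assignment satisfies every clause.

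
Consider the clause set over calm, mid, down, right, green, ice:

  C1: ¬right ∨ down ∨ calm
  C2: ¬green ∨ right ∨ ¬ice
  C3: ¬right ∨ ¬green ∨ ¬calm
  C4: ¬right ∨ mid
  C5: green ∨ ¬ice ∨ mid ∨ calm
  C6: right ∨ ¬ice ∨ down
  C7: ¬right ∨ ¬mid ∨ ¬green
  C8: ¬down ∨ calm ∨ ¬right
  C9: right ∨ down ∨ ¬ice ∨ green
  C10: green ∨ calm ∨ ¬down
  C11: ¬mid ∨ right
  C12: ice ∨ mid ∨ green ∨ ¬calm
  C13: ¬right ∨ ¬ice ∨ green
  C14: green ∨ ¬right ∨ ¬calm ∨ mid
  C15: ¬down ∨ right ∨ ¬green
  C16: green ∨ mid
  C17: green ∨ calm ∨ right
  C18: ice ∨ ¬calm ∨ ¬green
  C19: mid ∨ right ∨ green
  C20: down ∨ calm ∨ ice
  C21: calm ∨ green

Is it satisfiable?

Try right = True.
Unit clause (mid) forces mid = True.
Unit clause (¬green) forces green = False.
Unit clause (¬ice) forces ice = False.
Unit clause (calm) forces calm = True.
No clause remains; down is free.
A satisfying assignment: calm ↦ True,  mid ↦ True,  down ↦ False,  right ↦ True,  green ↦ False,  ice ↦ False.

Satisfiable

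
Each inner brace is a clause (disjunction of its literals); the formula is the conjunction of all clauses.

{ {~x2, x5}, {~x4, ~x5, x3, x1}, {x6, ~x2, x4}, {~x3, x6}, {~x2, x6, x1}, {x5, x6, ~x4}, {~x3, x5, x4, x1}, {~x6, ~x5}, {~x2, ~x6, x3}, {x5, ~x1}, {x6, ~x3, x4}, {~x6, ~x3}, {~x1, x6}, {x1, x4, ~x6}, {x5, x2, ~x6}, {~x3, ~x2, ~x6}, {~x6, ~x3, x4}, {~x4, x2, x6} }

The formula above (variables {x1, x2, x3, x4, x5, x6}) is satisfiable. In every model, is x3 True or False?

False

Suppose x3 = 1.
The clause (x6) is unit, so x6 = 1.
That conflicts with the unit clause (~x6).
So every satisfying assignment has x3 = False.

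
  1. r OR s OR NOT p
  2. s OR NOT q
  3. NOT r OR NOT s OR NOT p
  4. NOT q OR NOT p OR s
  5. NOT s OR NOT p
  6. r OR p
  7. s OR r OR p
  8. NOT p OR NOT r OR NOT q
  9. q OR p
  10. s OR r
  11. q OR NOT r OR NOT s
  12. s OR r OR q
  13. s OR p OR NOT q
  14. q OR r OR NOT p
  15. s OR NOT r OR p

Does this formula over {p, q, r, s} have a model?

Branch on s: set s = false.
(NOT q) alone gives q = false.
(p) alone gives p = true.
(r) alone gives r = true.
This assignment satisfies each clause.
A satisfying assignment: p=true, q=false, r=true, s=false.

Yes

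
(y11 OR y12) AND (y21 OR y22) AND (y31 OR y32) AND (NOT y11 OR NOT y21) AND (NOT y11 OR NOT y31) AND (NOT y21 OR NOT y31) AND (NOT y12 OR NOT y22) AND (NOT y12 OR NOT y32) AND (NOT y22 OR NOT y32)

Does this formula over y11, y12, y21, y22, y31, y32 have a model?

Branch on y11: set y11 = true.
The clause (NOT y21) is unit, so y21 = false.
The clause (y22) is unit, so y22 = true.
The clause (NOT y31) is unit, so y31 = false.
The clause (y32) is unit, so y32 = true.
Now (NOT y32) is unsatisfied and unit — conflict.
Backtrack on y11: now try y11 = false.
The clause (y12) is unit, so y12 = true.
The clause (NOT y22) is unit, so y22 = false.
The clause (y21) is unit, so y21 = true.
The clause (NOT y31) is unit, so y31 = false.
The clause (y32) is unit, so y32 = true.
Now (NOT y32) is unsatisfied and unit — conflict.
Either choice for y11 ends in contradiction.
No assignment satisfies every clause.

No, unsatisfiable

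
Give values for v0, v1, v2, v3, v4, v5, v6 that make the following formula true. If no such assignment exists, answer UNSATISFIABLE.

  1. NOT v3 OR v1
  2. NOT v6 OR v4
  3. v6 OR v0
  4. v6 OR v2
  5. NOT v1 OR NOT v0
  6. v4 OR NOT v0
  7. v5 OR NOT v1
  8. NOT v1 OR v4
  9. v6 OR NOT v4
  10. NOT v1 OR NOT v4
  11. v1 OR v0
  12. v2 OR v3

v0 ↦ true; v1 ↦ false; v2 ↦ true; v3 ↦ false; v4 ↦ true; v5 ↦ false; v6 ↦ true

Branch on v3: set v3 = false.
Unit clause (v2) forces v2 = true.
Branch on v6: set v6 = true.
Unit clause (v4) forces v4 = true.
Unit clause (NOT v1) forces v1 = false.
Unit clause (v0) forces v0 = true.
All clauses hold; v5 can take either value.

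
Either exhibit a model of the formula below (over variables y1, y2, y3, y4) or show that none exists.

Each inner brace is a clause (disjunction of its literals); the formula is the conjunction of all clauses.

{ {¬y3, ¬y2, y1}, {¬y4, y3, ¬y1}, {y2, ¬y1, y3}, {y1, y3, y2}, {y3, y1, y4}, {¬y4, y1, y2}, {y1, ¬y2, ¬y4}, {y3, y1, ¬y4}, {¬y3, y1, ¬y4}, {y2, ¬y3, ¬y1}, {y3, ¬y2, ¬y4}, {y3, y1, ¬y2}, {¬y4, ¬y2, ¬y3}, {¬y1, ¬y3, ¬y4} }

y1=True,  y2=True,  y3=False,  y4=False

Try y3 = False.
Try y4 = False.
(y1) alone gives y1 = True.
(y2) alone gives y2 = True.
This assignment satisfies each clause.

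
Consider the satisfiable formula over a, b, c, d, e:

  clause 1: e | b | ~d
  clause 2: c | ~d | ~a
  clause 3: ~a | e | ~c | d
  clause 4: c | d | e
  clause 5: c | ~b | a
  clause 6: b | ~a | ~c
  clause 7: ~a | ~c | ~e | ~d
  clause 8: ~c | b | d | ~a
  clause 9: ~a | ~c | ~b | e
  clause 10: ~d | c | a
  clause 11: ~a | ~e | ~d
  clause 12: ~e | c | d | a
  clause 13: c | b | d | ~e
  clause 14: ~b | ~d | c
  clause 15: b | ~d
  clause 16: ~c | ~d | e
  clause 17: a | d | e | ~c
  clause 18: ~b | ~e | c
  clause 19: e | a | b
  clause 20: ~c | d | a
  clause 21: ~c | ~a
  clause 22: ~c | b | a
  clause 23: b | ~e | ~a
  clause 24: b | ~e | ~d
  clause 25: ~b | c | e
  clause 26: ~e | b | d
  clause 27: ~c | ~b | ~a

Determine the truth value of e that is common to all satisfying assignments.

True

Suppose e = 0.
Case b = 1:
The clause (c) is unit, so c = 1.
The clause (~a) is unit, so a = 0.
The clause (~d) is unit, so d = 0.
That conflicts with the unit clause (d).
So b must be the other value — set b = 0.
The clause (~d) is unit, so d = 0.
The clause (c) is unit, so c = 1.
The clause (~a) is unit, so a = 0.
That conflicts with the unit clause (a).
Neither b = 1 nor b = 0 works.
So every satisfying assignment has e = True.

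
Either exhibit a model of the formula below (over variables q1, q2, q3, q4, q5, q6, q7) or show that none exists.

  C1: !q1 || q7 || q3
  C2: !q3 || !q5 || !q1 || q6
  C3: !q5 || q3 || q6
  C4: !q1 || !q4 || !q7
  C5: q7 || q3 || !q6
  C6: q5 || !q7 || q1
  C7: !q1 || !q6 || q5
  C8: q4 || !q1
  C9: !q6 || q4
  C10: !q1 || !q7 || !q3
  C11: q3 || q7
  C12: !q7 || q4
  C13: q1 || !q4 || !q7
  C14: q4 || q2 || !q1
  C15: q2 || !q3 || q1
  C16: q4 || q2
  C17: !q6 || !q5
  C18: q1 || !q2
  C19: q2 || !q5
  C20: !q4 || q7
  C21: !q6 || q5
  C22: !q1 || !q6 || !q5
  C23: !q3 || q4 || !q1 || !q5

UNSATISFIABLE

Try q4 = true.
From the singleton clause (q7), q7 = true.
From the singleton clause (!q1), q1 = false.
But (q1) is also a unit clause — contradiction.
Undo q4 and try q4 = false.
From the singleton clause (!q1), q1 = false.
From the singleton clause (!q6), q6 = false.
From the singleton clause (!q7), q7 = false.
From the singleton clause (q3), q3 = true.
From the singleton clause (q2), q2 = true.
But (!q2) is also a unit clause — contradiction.
Both values of q4 lead to a conflict.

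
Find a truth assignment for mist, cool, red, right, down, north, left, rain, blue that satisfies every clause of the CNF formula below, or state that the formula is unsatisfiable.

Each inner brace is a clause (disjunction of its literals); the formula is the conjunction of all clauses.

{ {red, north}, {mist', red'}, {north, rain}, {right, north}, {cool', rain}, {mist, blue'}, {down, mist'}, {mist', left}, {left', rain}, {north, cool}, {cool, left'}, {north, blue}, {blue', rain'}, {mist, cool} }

mist=0, cool=1, red=0, right=1, down=0, north=1, left=0, rain=1, blue=0

Try red = 0.
(north) alone gives north = 1.
Try cool = 1.
(rain) alone gives rain = 1.
(blue') alone gives blue = 0.
Try down = 0.
(mist') alone gives mist = 0.
All clauses hold; right, left can take either value.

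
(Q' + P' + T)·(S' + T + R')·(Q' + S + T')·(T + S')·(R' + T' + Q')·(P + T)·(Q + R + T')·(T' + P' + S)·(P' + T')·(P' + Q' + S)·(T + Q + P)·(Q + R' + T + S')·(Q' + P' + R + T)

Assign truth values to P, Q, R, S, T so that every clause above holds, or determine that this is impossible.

Suppose T = 1.
Unit clause (P') forces P = 0.
Suppose Q = 0.
Unit clause (R) forces R = 1.
No clause remains; S is free.

P: 0,  Q: 0,  R: 1,  S: 1,  T: 1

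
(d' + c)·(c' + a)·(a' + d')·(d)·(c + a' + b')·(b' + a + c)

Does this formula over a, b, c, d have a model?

The clause (d) is unit, so d = 1.
The clause (c) is unit, so c = 1.
The clause (a) is unit, so a = 1.
That conflicts with the unit clause (a').
No assignment satisfies every clause.

No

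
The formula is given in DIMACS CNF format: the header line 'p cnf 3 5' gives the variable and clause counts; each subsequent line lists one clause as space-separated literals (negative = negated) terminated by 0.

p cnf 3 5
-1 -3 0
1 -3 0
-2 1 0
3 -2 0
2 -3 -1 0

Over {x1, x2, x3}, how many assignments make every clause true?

2

There are 2^3 = 8 truth assignments over (x1, x2, x3).
Check each against the 5 clauses (columns in the order x1, x2, x3):
  F F F  ✓ satisfies all
  F F T  ✗ fails (x1 ∨ ¬x3)
  F T F  ✗ fails (¬x2 ∨ x1)
  F T T  ✗ fails (x1 ∨ ¬x3)
  T F F  ✓ satisfies all
  T F T  ✗ fails (¬x1 ∨ ¬x3)
  T T F  ✗ fails (x3 ∨ ¬x2)
  T T T  ✗ fails (¬x1 ∨ ¬x3)
2 of the 8 rows are models.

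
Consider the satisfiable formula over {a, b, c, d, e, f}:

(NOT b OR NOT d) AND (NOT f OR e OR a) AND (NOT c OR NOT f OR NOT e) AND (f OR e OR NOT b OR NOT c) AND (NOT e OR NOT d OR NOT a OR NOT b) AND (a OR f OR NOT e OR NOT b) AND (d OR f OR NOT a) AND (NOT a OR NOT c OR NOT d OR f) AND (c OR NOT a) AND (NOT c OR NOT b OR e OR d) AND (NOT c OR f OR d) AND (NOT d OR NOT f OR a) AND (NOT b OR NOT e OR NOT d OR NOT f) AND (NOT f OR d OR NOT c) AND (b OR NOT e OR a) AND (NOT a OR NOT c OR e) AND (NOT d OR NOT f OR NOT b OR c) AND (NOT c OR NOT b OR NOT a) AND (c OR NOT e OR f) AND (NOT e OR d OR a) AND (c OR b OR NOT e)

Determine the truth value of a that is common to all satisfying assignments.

Suppose a = true.
The clause (c) is unit, so c = true.
The clause (e) is unit, so e = true.
The clause (NOT f) is unit, so f = false.
The clause (d) is unit, so d = true.
But (NOT d) is also a unit clause — contradiction.
So every satisfying assignment has a = False.

False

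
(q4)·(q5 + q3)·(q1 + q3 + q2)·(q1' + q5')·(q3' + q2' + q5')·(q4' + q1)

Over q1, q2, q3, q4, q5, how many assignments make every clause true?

2

There are 2^5 = 32 truth assignments over (q1, q2, q3, q4, q5).
Split on q1. With q1 = 1, the clauses containing q1 are satisfied and q1' drops from the rest; 2 of the 2^4 = 16 assignments to the other variables satisfy what remains.
With q1 = 0, by the same count on the reduced clause set, 0 assignments work.
(One model: q1=T, q2=F, q3=T, q4=T, q5=F.)
Total: 2 + 0 = 2.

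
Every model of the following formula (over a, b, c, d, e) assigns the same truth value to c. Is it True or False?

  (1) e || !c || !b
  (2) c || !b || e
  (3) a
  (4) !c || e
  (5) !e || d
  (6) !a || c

True

Suppose c = false.
Unit clause (a) forces a = true.
But (!a) is also a unit clause — contradiction.
So every satisfying assignment has c = True.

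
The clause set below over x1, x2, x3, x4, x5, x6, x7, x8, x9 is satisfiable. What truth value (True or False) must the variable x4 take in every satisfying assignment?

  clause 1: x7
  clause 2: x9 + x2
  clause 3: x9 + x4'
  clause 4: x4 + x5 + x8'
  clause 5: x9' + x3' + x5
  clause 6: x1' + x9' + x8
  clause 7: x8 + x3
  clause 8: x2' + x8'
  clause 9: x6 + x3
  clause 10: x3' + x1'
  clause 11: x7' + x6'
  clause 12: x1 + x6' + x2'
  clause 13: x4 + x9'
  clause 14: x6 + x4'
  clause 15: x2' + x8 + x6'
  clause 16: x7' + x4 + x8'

False

Suppose x4 = 1.
(x7) alone gives x7 = 1.
(x9) alone gives x9 = 1.
(x6') alone gives x6 = 0.
But (x6) is also a unit clause — contradiction.
So every satisfying assignment has x4 = False.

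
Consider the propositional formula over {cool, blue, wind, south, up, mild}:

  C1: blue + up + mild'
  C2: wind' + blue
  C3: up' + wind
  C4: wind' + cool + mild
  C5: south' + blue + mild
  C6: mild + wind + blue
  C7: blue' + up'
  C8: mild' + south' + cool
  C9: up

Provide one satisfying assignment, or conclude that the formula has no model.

The clause (up) is unit, so up = 1.
The clause (wind) is unit, so wind = 1.
The clause (blue) is unit, so blue = 1.
Now (blue') is unsatisfied and unit — conflict.

UNSATISFIABLE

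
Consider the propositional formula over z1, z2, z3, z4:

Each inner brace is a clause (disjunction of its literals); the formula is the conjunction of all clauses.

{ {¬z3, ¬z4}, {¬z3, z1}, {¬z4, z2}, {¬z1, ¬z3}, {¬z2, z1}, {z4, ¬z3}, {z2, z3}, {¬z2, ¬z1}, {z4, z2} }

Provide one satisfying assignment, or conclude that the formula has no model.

Try z3 = False.
The clause (z2) is unit, so z2 = True.
The clause (z1) is unit, so z1 = True.
That conflicts with the unit clause (¬z1).
So z3 must be the other value — set z3 = True.
The clause (¬z4) is unit, so z4 = False.
That conflicts with the unit clause (z4).
Neither z3 = True nor z3 = False works.

UNSATISFIABLE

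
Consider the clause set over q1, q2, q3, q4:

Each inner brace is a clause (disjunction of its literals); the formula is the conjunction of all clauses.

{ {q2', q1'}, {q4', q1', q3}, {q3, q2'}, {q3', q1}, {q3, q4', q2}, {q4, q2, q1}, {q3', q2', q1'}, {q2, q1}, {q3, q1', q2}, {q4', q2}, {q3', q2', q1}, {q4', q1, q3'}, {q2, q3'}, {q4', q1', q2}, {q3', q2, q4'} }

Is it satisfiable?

No

Case q2 = 0:
Unit clause (q1) forces q1 = 1.
Unit clause (q3) forces q3 = 1.
Now (q3') is unsatisfied and unit — conflict.
Backtrack on q2: now try q2 = 1.
Unit clause (q1') forces q1 = 0.
Unit clause (q3) forces q3 = 1.
Now (q3') is unsatisfied and unit — conflict.
Either choice for q2 ends in contradiction.
No assignment satisfies every clause.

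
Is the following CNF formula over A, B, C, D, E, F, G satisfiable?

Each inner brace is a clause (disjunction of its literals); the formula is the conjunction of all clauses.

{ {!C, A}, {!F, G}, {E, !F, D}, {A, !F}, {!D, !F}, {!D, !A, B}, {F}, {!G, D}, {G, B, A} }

No, unsatisfiable

(F) alone gives F = true.
(G) alone gives G = true.
(A) alone gives A = true.
(!D) alone gives D = false.
That conflicts with the unit clause (D).
No assignment satisfies every clause.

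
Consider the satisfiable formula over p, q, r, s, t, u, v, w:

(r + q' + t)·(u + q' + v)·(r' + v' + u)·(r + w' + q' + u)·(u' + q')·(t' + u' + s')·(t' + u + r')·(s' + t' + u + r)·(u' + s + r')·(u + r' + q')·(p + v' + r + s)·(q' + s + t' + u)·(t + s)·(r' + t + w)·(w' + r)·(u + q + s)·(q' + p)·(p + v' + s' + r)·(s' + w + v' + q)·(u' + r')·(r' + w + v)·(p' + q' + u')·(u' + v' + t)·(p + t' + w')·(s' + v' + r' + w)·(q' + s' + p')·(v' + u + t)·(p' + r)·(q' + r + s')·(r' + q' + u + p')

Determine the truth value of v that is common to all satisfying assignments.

Suppose v = 1.
Try r = 0.
From the singleton clause (w'), w = 0.
From the singleton clause (p'), p = 0.
From the singleton clause (s), s = 1.
But (s') is also a unit clause — contradiction.
Backtrack on r: now try r = 1.
From the singleton clause (u), u = 1.
But (u') is also a unit clause — contradiction.
Either choice for r ends in contradiction.
So every satisfying assignment has v = False.

False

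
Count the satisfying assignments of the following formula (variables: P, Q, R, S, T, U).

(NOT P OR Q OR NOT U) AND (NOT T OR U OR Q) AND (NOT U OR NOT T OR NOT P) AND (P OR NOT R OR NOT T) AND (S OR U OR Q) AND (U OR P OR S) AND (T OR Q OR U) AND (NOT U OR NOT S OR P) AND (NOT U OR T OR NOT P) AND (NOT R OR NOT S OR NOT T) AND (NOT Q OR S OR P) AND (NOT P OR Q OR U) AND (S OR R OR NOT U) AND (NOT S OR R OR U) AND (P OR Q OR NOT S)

There are 2^6 = 64 truth assignments over (P, Q, R, S, T, U).
Split on P. With P = true, the clauses containing P are satisfied and NOT P drops from the rest; 5 of the 2^5 = 32 assignments to the other variables satisfy what remains.
With P = false, by the same count on the reduced clause set, 2 assignments work.
(One model: P=F, Q=F, R=T, S=F, T=F, U=T.)
Total: 5 + 2 = 7.

7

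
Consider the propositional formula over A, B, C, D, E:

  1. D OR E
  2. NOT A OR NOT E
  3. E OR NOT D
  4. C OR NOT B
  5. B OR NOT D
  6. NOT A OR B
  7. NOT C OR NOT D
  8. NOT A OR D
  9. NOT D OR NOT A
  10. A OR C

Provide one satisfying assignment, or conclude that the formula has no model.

Suppose D = false.
Unit clause (E) forces E = true.
Unit clause (NOT A) forces A = false.
Unit clause (C) forces C = true.
All clauses hold; B can take either value.

A ↦ false; B ↦ true; C ↦ true; D ↦ false; E ↦ true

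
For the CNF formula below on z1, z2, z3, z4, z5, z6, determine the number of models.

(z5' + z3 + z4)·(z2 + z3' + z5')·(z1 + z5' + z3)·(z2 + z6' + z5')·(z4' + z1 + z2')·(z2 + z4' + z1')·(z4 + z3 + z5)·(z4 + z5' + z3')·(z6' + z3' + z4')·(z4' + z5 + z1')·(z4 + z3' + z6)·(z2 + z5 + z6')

7

There are 2^6 = 64 truth assignments over (z1, z2, z3, z4, z5, z6).
Split on z3. With z3 = 1, the clauses containing z3 are satisfied and z3' drops from the rest; 4 of the 2^5 = 32 assignments to the other variables satisfy what remains.
With z3 = 0, by the same count on the reduced clause set, 3 assignments work.
Total: 4 + 3 = 7.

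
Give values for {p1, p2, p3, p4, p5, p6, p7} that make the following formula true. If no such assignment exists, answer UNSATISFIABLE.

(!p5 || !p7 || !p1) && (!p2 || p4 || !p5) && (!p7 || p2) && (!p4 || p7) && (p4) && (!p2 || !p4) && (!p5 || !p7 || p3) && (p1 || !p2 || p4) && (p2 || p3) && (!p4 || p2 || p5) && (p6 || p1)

(p4) alone gives p4 = true.
(p7) alone gives p7 = true.
(p2) alone gives p2 = true.
That conflicts with the unit clause (!p2).

UNSATISFIABLE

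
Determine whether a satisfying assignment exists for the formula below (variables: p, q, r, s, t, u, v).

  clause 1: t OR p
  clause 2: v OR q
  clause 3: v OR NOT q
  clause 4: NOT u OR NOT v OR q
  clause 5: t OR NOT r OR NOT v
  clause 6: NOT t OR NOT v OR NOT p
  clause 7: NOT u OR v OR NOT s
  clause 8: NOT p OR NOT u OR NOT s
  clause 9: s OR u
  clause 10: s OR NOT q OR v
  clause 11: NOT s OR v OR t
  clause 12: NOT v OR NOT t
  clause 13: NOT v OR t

No, unsatisfiable

Case t = true:
The clause (NOT v) is unit, so v = false.
The clause (q) is unit, so q = true.
Now (NOT q) is unsatisfied and unit — conflict.
So t must be the other value — set t = false.
The clause (p) is unit, so p = true.
The clause (NOT v) is unit, so v = false.
The clause (q) is unit, so q = true.
Now (NOT q) is unsatisfied and unit — conflict.
Both values of t lead to a conflict.
No assignment satisfies every clause.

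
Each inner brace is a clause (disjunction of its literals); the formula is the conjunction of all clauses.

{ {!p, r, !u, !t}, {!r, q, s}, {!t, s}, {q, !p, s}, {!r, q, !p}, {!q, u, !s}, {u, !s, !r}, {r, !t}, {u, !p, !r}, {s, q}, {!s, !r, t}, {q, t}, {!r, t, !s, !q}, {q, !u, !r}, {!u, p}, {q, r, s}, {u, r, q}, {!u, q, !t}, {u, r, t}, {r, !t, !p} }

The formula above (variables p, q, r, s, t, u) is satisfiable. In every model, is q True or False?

True

Suppose q = false.
Unit clause (s) forces s = true.
Unit clause (t) forces t = true.
Unit clause (r) forces r = true.
Unit clause (!p) forces p = false.
Unit clause (u) forces u = true.
Now (!u) is unsatisfied and unit — conflict.
So every satisfying assignment has q = True.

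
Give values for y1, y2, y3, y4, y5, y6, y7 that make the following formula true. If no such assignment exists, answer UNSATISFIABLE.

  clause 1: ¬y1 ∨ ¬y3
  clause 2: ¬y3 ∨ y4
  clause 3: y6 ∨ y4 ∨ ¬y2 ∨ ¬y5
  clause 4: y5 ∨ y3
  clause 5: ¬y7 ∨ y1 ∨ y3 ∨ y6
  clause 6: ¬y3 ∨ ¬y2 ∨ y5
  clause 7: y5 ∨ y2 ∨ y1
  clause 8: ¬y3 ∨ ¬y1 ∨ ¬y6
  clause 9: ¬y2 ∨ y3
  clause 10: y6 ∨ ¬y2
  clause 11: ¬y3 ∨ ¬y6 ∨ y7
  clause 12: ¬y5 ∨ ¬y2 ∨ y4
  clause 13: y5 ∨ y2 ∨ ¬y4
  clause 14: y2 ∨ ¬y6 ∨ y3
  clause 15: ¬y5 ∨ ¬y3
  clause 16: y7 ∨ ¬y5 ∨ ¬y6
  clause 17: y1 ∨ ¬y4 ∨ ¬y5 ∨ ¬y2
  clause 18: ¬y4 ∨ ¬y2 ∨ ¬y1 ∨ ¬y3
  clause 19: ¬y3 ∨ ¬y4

y1=True, y2=False, y3=False, y4=False, y5=True, y6=False, y7=False

Branch on y1: set y1 = True.
The clause (¬y3) is unit, so y3 = False.
The clause (y5) is unit, so y5 = True.
The clause (¬y2) is unit, so y2 = False.
The clause (¬y6) is unit, so y6 = False.
All clauses hold; y4, y7 can take either value.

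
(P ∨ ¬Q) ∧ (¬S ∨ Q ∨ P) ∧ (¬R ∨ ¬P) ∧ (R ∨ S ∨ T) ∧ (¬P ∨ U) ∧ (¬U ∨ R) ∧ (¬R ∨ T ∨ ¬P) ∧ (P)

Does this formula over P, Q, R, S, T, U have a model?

The clause (P) is unit, so P = True.
The clause (¬R) is unit, so R = False.
The clause (U) is unit, so U = True.
Now (¬U) is unsatisfied and unit — conflict.
No assignment satisfies every clause.

No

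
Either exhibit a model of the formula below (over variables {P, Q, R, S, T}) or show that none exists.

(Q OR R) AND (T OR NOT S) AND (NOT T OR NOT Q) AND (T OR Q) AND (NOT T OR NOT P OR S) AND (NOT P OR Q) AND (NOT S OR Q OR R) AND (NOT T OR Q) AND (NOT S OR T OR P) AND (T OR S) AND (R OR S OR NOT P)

UNSATISFIABLE

Try Q = true.
Unit clause (NOT T) forces T = false.
Unit clause (NOT S) forces S = false.
But (S) is also a unit clause — contradiction.
So Q must be the other value — set Q = false.
Unit clause (R) forces R = true.
Unit clause (T) forces T = true.
But (NOT T) is also a unit clause — contradiction.
Either choice for Q ends in contradiction.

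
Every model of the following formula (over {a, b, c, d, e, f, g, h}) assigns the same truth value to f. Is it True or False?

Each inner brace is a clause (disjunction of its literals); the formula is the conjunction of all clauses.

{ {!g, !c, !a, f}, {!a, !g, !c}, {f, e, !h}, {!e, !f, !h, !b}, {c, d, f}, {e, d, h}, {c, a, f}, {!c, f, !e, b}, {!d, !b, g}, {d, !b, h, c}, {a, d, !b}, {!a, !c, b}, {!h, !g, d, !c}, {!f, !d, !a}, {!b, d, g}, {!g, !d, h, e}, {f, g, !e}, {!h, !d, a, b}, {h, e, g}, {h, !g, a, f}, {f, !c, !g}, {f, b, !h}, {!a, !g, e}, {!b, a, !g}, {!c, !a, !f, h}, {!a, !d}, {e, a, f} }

True

Suppose f = false.
Suppose e = true.
The clause (g) is unit, so g = true.
The clause (!c) is unit, so c = false.
The clause (d) is unit, so d = true.
The clause (a) is unit, so a = true.
Now (!a) is unsatisfied and unit — conflict.
That branch fails; take e = false instead.
The clause (!h) is unit, so h = false.
The clause (d) is unit, so d = true.
The clause (!g) is unit, so g = false.
Now (g) is unsatisfied and unit — conflict.
Both values of e lead to a conflict.
So every satisfying assignment has f = True.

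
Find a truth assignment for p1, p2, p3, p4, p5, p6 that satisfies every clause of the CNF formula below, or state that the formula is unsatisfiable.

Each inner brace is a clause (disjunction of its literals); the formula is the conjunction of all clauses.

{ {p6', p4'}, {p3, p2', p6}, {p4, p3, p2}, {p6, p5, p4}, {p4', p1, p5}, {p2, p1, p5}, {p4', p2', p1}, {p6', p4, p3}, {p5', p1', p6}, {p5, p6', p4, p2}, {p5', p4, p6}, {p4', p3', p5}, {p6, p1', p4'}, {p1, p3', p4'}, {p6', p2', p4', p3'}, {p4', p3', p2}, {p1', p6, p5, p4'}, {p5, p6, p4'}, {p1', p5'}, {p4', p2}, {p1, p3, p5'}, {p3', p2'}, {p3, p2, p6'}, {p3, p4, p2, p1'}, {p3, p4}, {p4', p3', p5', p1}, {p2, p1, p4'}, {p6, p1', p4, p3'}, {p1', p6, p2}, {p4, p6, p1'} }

Suppose p6 = 1.
Unit clause (p4') forces p4 = 0.
Unit clause (p3) forces p3 = 1.
Unit clause (p2') forces p2 = 0.
Unit clause (p5) forces p5 = 1.
Unit clause (p1') forces p1 = 0.
This assignment satisfies each clause.

p1 ↦ 0,  p2 ↦ 0,  p3 ↦ 1,  p4 ↦ 0,  p5 ↦ 1,  p6 ↦ 1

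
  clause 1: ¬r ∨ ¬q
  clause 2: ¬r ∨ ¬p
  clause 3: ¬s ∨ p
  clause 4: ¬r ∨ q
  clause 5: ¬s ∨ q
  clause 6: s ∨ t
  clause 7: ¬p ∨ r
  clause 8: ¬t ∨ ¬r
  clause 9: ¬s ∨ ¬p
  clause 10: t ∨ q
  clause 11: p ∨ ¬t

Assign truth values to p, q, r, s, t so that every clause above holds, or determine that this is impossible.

UNSATISFIABLE

Suppose r = False.
Unit clause (¬p) forces p = False.
Unit clause (¬s) forces s = False.
Unit clause (t) forces t = True.
But (¬t) is also a unit clause — contradiction.
Undo r and try r = True.
Unit clause (¬q) forces q = False.
But (q) is also a unit clause — contradiction.
Either choice for r ends in contradiction.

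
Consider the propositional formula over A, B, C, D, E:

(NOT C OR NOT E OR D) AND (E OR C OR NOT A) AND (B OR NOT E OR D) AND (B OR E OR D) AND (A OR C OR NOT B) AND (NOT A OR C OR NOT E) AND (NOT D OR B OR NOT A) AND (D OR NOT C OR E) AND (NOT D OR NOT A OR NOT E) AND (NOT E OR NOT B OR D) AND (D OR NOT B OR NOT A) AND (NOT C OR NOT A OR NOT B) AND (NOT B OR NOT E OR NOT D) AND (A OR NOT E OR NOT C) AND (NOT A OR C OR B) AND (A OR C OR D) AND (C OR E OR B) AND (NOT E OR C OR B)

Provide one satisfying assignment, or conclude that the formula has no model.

A=false, B=true, C=true, D=true, E=false

Try C = true.
Try E = false.
Unit clause (D) forces D = true.
Try B = true.
Unit clause (NOT A) forces A = false.
All clauses are satisfied.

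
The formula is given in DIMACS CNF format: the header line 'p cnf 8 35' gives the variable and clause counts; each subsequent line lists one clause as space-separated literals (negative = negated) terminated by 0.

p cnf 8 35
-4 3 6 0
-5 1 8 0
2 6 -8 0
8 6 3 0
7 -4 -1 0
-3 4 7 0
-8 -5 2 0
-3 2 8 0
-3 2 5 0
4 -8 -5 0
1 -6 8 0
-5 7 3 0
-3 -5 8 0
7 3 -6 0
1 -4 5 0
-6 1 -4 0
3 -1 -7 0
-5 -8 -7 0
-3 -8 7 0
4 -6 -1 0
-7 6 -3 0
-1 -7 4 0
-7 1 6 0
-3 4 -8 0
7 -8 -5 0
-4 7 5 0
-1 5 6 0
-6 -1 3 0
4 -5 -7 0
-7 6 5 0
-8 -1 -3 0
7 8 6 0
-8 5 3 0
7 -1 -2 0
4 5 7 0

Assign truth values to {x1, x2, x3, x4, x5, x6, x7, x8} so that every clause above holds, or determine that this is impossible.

x1 ↦ True,  x2 ↦ True,  x3 ↦ True,  x4 ↦ True,  x5 ↦ False,  x6 ↦ True,  x7 ↦ True,  x8 ↦ False

Case x4 = True:
Case x3 = True:
Case x7 = True:
The clause (x6) is unit, so x6 = True.
The clause (x1) is unit, so x1 = True.
The clause (¬x8) is unit, so x8 = False.
The clause (x2) is unit, so x2 = True.
The clause (¬x5) is unit, so x5 = False.
This assignment satisfies each clause.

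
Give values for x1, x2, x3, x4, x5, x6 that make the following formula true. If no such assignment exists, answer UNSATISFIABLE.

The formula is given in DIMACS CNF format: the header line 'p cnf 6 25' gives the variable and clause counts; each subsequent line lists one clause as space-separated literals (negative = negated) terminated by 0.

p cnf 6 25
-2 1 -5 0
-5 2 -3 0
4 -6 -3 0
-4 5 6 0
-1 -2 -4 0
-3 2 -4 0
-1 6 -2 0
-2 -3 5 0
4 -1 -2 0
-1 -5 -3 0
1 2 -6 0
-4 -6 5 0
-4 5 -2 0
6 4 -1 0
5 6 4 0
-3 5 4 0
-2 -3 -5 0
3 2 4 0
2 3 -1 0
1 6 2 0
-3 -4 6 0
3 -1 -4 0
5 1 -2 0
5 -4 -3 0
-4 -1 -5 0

UNSATISFIABLE

Branch on x2: set x2 = False.
Branch on x5: set x5 = False.
Branch on x4: set x4 = False.
(x6) alone gives x6 = True.
(¬x3) alone gives x3 = False.
That conflicts with the unit clause (x3).
Undo x4 and try x4 = True.
(x6) alone gives x6 = True.
That conflicts with the unit clause (¬x6).
Both values of x4 lead to a conflict.
Undo x5 and try x5 = True.
(¬x3) alone gives x3 = False.
(x4) alone gives x4 = True.
(¬x1) alone gives x1 = False.
(¬x6) alone gives x6 = False.
That conflicts with the unit clause (x6).
Both values of x5 lead to a conflict.
Undo x2 and try x2 = True.
Branch on x1: set x1 = True.
(¬x4) alone gives x4 = False.
That conflicts with the unit clause (x4).
Undo x1 and try x1 = False.
(¬x5) alone gives x5 = False.
That conflicts with the unit clause (x5).
Both values of x1 lead to a conflict.
Both values of x2 lead to a conflict.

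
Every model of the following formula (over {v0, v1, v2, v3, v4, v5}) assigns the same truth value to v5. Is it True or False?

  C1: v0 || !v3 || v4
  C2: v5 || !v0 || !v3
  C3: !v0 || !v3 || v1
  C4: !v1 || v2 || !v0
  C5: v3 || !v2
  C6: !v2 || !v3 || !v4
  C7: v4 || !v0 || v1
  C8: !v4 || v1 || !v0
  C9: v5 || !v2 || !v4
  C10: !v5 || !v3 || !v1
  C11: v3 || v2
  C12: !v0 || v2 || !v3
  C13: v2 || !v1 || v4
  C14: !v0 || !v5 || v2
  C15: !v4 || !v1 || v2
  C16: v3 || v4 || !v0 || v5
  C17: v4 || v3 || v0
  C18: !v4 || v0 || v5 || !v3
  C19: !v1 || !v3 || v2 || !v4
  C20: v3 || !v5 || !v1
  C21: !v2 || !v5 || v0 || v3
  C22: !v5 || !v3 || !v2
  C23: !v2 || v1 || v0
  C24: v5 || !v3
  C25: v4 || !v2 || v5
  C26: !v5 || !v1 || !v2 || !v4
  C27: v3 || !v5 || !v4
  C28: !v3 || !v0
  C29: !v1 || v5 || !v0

Suppose v5 = false.
From the singleton clause (!v3), v3 = false.
From the singleton clause (!v2), v2 = false.
Now (v2) is unsatisfied and unit — conflict.
So every satisfying assignment has v5 = True.

True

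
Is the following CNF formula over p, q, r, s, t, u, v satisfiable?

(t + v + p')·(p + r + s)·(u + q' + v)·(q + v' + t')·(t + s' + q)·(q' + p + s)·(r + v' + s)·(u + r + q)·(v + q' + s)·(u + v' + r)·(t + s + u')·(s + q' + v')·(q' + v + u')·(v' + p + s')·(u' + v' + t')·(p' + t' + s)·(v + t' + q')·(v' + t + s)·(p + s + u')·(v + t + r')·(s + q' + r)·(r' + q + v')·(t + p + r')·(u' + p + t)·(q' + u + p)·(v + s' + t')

Satisfiable

Try t = 1.
Try q = 0.
Unit clause (v') forces v = 0.
Unit clause (s') forces s = 0.
Unit clause (p') forces p = 0.
Unit clause (r) forces r = 1.
Unit clause (u') forces u = 0.
This assignment satisfies each clause.
A satisfying assignment: p=0,  q=0,  r=1,  s=0,  t=1,  u=0,  v=0.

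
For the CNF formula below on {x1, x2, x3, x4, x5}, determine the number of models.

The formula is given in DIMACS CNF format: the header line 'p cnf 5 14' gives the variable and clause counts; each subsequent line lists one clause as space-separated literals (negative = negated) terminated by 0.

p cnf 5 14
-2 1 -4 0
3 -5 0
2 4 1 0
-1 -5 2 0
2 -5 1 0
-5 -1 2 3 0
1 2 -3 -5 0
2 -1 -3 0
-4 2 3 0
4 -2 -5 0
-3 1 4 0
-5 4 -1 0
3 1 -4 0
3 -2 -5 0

There are 2^5 = 32 truth assignments over (x1, x2, x3, x4, x5).
Split on x5. With x5 = True, the clauses containing x5 are satisfied and ¬x5 drops from the rest; 1 of the 2^4 = 16 assignments to the other variables satisfy what remains.
With x5 = False, by the same count on the reduced clause set, 7 assignments work.
(One model: x1=F, x2=F, x3=T, x4=T, x5=F.)
Total: 1 + 7 = 8.

8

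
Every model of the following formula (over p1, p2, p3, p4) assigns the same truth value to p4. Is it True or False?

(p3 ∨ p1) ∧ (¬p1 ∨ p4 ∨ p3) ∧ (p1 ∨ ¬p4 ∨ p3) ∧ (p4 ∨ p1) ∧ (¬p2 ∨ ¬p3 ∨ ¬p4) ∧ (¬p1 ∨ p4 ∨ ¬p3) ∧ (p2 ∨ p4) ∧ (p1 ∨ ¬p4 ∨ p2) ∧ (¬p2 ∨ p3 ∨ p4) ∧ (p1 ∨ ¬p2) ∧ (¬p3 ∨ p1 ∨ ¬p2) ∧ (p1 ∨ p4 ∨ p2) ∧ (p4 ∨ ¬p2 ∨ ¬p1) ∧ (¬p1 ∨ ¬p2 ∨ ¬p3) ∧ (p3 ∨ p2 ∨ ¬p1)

True

Suppose p4 = False.
Unit clause (p1) forces p1 = True.
Unit clause (p3) forces p3 = True.
But (¬p3) is also a unit clause — contradiction.
So every satisfying assignment has p4 = True.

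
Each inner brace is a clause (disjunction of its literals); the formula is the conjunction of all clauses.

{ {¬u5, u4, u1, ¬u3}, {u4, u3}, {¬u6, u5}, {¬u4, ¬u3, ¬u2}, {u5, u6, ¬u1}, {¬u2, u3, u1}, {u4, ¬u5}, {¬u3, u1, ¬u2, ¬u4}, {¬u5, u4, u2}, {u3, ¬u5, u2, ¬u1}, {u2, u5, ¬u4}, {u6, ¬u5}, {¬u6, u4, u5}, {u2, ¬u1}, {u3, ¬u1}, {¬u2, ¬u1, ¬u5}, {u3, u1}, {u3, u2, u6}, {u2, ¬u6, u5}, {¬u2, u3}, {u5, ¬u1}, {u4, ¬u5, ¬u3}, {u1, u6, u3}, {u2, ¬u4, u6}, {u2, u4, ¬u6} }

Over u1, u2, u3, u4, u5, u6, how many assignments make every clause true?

3

There are 2^6 = 64 truth assignments over (u1, u2, u3, u4, u5, u6).
Split on u1. With u1 = True, the clauses containing u1 are satisfied and ¬u1 drops from the rest; 0 of the 2^5 = 32 assignments to the other variables satisfy what remains.
With u1 = False, by the same count on the reduced clause set, 3 assignments work.
Total: 0 + 3 = 3.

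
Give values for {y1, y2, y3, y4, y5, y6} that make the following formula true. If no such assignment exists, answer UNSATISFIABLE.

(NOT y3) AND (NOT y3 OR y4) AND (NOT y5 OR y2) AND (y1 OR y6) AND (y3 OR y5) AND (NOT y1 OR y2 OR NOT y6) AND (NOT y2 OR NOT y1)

(NOT y3) alone gives y3 = false.
(y5) alone gives y5 = true.
(y2) alone gives y2 = true.
(NOT y1) alone gives y1 = false.
(y6) alone gives y6 = true.
Every clause is now satisfied; y4 is unconstrained.

y1=false,  y2=true,  y3=false,  y4=false,  y5=true,  y6=true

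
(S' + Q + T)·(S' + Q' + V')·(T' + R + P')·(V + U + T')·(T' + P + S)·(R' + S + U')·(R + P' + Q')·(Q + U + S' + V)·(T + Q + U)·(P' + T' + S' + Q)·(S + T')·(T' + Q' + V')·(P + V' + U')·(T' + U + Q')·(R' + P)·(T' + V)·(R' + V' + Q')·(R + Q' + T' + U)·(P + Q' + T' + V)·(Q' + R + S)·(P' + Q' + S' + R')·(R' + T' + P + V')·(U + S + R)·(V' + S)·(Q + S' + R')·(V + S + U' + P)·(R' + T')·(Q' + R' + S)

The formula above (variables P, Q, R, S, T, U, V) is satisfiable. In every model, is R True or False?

Suppose R = 1.
From the singleton clause (P), P = 1.
From the singleton clause (T'), T = 0.
Case S = 0:
From the singleton clause (U'), U = 0.
From the singleton clause (Q), Q = 1.
Now (Q') is unsatisfied and unit — conflict.
Undo S and try S = 1.
From the singleton clause (Q), Q = 1.
Now (Q') is unsatisfied and unit — conflict.
Neither S = 1 nor S = 0 works.
So every satisfying assignment has R = False.

False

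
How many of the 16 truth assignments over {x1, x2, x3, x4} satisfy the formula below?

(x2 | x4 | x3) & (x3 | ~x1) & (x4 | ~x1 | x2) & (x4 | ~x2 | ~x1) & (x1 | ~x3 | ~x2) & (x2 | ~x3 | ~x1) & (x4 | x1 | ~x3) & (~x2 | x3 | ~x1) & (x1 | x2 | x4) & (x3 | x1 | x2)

There are 2^4 = 16 truth assignments over (x1, x2, x3, x4).
Check each against the 10 clauses (columns in the order x1, x2, x3, x4):
  F F F F  ✗ fails (x2 | x4 | x3)
  F F F T  ✗ fails (x3 | x1 | x2)
  F F T F  ✗ fails (x4 | x1 | ~x3)
  F F T T  ✓ satisfies all
  F T F F  ✓ satisfies all
  F T F T  ✓ satisfies all
  F T T F  ✗ fails (x1 | ~x3 | ~x2)
  F T T T  ✗ fails (x1 | ~x3 | ~x2)
  T F F F  ✗ fails (x2 | x4 | x3)
  T F F T  ✗ fails (x3 | ~x1)
  T F T F  ✗ fails (x4 | ~x1 | x2)
  T F T T  ✗ fails (x2 | ~x3 | ~x1)
  T T F F  ✗ fails (x3 | ~x1)
  T T F T  ✗ fails (x3 | ~x1)
  T T T F  ✗ fails (x4 | ~x2 | ~x1)
  T T T T  ✓ satisfies all
4 of the 16 rows are models.

4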